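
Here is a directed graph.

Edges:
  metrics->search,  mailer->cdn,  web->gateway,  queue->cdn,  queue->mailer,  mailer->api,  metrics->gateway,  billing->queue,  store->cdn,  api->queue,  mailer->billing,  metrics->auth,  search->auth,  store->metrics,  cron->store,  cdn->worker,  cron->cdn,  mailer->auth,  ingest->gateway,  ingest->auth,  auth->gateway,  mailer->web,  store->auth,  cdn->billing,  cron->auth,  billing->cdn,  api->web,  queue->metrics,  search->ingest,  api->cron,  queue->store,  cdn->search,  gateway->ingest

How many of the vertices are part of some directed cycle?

10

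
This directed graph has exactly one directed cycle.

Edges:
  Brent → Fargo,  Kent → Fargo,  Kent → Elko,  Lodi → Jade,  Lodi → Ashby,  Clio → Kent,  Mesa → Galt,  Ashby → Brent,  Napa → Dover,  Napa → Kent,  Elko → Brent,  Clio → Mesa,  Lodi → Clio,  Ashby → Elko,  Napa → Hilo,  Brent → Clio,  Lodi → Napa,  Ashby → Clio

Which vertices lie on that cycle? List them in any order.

DFS with gray/black marking from Clio:
Clio gray
  Mesa gray
    Galt gray
    Galt black
  Mesa black
  Kent gray
    Fargo gray
    Fargo black
    Elko gray
      Brent gray
        Brent→Fargo: Fargo black — skip
        Brent→Clio: Clio is gray → back edge
Back edge closes the cycle Clio → Kent → Elko → Brent → Clio; its vertices are {Clio, Elko, Kent, Brent}.

Clio, Elko, Kent, Brent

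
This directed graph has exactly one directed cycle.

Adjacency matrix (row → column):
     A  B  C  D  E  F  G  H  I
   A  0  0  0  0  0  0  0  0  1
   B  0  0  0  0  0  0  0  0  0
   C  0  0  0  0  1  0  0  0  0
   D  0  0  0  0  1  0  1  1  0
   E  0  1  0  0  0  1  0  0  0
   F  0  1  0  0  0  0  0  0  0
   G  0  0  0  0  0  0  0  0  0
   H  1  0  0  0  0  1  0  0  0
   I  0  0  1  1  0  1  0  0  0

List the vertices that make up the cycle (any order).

A, D, H, I

DFS with gray/black marking from I:
I gray
  C gray
    E gray
      F gray
        B gray
        B black
      F black
      E→B: B black — skip
    E black
  C black
  D gray
    G gray
    G black
    D→E: E black — skip
    H gray
      A gray
        A→I: I is gray → back edge
Back edge closes the cycle I → D → H → A → I; its vertices are {A, D, H, I}.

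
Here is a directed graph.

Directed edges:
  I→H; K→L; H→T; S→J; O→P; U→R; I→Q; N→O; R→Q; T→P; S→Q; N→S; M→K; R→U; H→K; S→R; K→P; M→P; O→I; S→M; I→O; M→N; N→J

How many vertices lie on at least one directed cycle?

A vertex is on a directed cycle iff it belongs to a strongly connected component of size ≥ 2 (or has a self-loop).
The vertices on cycles are {I, M, N, O, R, S, U} — 7 in total.

7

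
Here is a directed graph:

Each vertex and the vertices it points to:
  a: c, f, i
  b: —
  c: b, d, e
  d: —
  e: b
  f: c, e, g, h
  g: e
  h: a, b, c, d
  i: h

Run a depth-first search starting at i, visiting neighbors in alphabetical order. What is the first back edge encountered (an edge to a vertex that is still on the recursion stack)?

DFS from i (visiting neighbors in alphabetical order); mark gray on enter, black on exit:
i gray
  h gray
    a gray
      c gray
        b gray
        b black
        d gray
        d black
        e gray
          e→b: b black — skip
        e black
      c black
      f gray
        f→c: c black — skip
        f→e: e black — skip
        g gray
          g→e: e black — skip
        g black
        f→h: h is gray → back edge
First back edge: f → h.

f→h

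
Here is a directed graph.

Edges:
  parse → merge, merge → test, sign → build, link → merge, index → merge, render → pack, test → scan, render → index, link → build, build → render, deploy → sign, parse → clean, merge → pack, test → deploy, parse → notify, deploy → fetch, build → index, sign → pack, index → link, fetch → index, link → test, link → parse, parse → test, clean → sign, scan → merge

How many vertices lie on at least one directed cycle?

A vertex is on a directed cycle iff it belongs to a strongly connected component of size ≥ 2 (or has a self-loop).
The vertices on cycles are {link, scan, sign, test, build, clean, fetch, index, merge, parse, deploy, render} — 12 in total.

12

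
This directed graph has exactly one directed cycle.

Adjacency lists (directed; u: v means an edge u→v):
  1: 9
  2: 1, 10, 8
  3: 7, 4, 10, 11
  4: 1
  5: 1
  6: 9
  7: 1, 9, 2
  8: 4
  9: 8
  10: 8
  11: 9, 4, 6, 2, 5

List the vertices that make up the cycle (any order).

1, 4, 8, 9

DFS with gray/black marking from 4:
4 gray
  1 gray
    9 gray
      8 gray
        8→4: 4 is gray → back edge
Back edge closes the cycle 4 → 1 → 9 → 8 → 4; its vertices are {1, 4, 8, 9}.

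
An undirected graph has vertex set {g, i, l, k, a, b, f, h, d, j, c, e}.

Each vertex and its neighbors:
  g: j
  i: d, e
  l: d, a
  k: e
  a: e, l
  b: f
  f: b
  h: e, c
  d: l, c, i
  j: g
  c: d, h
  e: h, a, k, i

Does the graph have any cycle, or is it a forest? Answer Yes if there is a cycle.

Yes

DFS, tracking each vertex's parent; an edge to a visited non-parent vertex closes a cycle.
Start from c:
visit c (parent –)
  visit d (parent c)
    visit l (parent d)
      l–d: parent, skip
      visit a (parent l)
        visit e (parent a)
          visit h (parent e)
            h–e: parent, skip
            h–c: c visited and ≠ parent → cycle
Cycle: c – d – l – a – e – h – c.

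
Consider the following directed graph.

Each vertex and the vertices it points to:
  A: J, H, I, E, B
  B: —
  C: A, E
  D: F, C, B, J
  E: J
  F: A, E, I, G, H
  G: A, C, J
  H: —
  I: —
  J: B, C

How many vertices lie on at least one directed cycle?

4

A vertex is on a directed cycle iff it belongs to a strongly connected component of size ≥ 2 (or has a self-loop).
The vertices on cycles are {A, C, E, J} — 4 in total.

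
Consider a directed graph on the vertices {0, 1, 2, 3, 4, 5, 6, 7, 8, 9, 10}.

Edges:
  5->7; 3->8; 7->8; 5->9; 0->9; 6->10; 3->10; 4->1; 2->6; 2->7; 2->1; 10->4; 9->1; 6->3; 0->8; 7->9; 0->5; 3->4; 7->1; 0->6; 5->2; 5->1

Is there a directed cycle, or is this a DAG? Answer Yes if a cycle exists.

DFS with white/gray/black marking, starting from 0:
0 gray
  9 gray
    1 gray
    1 black
  9 black
  5 gray
    5→9: 9 black — skip
    2 gray
      2→1: 1 black — skip
      7 gray
        7→1: 1 black — skip
        7→9: 9 black — skip
        8 gray
        8 black
      7 black
      6 gray
        10 gray
          4 gray
            4→1: 1 black — skip
          4 black
        10 black
        3 gray
          3→4: 4 black — skip
          3→8: 8 black — skip
          3→10: 10 black — skip
        3 black
      6 black
    2 black
    5→1: 1 black — skip
    5→7: 7 black — skip
  5 black
  0→8: 8 black — skip
  0→6: 6 black — skip
0 black
Every edge goes to a white or black vertex — no back edge, so the graph is acyclic.

No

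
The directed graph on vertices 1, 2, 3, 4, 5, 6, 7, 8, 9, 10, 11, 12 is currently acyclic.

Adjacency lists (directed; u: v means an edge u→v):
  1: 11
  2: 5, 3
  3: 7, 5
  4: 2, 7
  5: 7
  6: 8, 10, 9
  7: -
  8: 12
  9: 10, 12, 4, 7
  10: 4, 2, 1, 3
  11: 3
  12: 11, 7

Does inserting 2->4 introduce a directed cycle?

Yes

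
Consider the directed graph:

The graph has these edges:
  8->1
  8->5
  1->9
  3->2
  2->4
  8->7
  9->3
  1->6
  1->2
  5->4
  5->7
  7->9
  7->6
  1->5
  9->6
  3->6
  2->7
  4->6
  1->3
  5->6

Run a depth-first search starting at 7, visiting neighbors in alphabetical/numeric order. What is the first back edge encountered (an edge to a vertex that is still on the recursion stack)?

2->7

DFS from 7 (visiting neighbors in alphabetical/numeric order); mark gray on enter, black on exit:
7 gray
  6 gray
  6 black
  9 gray
    3 gray
      2 gray
        4 gray
          4→6: 6 black — skip
        4 black
        2→7: 7 is gray → back edge
First back edge: 2 → 7.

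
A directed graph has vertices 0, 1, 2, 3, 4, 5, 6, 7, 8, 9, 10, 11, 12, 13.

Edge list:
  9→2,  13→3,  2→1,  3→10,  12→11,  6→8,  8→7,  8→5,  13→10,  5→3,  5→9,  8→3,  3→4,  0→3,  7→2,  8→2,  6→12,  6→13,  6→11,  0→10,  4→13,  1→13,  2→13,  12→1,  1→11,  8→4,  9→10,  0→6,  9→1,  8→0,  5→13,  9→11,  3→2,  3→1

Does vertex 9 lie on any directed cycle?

9 lies on a cycle iff there is a path from 9 back to itself.
Exploring from 9, it never reaches itself; equivalently, its strongly connected component is a singleton.

No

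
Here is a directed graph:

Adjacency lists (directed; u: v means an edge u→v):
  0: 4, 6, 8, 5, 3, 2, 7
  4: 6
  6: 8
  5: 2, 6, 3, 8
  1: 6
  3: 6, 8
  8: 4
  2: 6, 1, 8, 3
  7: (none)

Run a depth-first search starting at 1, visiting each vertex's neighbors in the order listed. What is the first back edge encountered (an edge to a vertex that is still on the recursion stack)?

4→6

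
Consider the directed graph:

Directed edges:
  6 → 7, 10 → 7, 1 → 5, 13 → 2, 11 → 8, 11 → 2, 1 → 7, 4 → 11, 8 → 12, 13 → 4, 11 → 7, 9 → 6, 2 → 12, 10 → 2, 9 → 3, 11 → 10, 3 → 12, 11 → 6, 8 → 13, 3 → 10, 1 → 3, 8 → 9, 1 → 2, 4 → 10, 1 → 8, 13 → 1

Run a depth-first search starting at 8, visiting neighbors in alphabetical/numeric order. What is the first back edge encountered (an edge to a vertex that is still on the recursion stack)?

DFS from 8 (visiting neighbors in alphabetical/numeric order); mark gray on enter, black on exit:
8 gray
  9 gray
    3 gray
      10 gray
        2 gray
          12 gray
          12 black
        2 black
        7 gray
        7 black
      10 black
      3→12: 12 black — skip
    3 black
    6 gray
      6→7: 7 black — skip
    6 black
  9 black
  8→12: 12 black — skip
  13 gray
    1 gray
      1→2: 2 black — skip
      1→3: 3 black — skip
      5 gray
      5 black
      1→7: 7 black — skip
      1→8: 8 is gray → back edge
First back edge: 1 → 8.

1→8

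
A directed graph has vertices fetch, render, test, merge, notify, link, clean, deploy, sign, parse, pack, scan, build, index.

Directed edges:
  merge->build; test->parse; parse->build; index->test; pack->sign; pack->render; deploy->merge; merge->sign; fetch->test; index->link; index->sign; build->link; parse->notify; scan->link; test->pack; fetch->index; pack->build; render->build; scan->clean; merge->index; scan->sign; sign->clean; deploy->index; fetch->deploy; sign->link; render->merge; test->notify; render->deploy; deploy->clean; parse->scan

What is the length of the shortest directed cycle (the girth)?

For each vertex v, BFS finds the shortest path from v back to v.
The shortest such closed walk is test → pack → render → merge → index → test, length 5.

5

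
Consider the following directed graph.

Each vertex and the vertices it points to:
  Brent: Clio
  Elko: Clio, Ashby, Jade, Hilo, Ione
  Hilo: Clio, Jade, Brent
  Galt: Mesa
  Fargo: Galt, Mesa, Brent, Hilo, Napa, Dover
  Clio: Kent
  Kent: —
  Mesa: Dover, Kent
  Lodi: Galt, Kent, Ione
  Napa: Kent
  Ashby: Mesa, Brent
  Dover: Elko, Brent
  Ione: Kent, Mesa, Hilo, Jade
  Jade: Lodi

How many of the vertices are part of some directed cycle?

9

A vertex is on a directed cycle iff it belongs to a strongly connected component of size ≥ 2 (or has a self-loop).
The vertices on cycles are {Elko, Galt, Hilo, Ione, Jade, Lodi, Mesa, Ashby, Dover} — 9 in total.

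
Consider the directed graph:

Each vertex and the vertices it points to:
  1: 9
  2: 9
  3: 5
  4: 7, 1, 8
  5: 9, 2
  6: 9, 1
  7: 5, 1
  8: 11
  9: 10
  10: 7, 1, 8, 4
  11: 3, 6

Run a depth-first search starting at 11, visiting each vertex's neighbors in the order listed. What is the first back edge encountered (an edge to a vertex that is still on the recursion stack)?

7→5

DFS from 11 (visiting each vertex's neighbors in the order listed); mark gray on enter, black on exit:
11 gray
  3 gray
    5 gray
      9 gray
        10 gray
          7 gray
            7→5: 5 is gray → back edge
First back edge: 7 → 5.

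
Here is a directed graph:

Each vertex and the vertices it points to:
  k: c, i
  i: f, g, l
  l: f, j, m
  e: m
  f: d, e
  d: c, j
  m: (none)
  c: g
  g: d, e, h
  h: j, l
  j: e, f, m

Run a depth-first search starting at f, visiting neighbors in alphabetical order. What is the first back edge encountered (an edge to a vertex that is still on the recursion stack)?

g->d

DFS from f (visiting neighbors in alphabetical order); mark gray on enter, black on exit:
f gray
  d gray
    c gray
      g gray
        g→d: d is gray → back edge
First back edge: g → d.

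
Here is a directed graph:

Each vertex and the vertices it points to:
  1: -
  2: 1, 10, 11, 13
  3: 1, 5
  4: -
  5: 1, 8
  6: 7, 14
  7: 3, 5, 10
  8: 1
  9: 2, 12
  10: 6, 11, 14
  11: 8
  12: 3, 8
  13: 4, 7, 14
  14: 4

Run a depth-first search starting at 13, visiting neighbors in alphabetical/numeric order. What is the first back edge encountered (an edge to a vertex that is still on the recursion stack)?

DFS from 13 (visiting neighbors in alphabetical/numeric order); mark gray on enter, black on exit:
13 gray
  4 gray
  4 black
  7 gray
    3 gray
      1 gray
      1 black
      5 gray
        5→1: 1 black — skip
        8 gray
          8→1: 1 black — skip
        8 black
      5 black
    3 black
    7→5: 5 black — skip
    10 gray
      6 gray
        6→7: 7 is gray → back edge
First back edge: 6 → 7.

6→7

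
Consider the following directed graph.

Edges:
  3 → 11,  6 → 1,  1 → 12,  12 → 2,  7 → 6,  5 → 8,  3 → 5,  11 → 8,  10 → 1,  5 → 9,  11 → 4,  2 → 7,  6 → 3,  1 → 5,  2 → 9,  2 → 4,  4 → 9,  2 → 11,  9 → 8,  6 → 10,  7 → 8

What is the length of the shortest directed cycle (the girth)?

5

For each vertex v, BFS finds the shortest path from v back to v.
The shortest such closed walk is 6 → 1 → 12 → 2 → 7 → 6, length 5.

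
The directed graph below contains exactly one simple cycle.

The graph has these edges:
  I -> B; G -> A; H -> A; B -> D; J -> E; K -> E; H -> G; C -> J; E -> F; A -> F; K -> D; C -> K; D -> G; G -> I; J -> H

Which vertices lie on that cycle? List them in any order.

B, D, G, I

DFS with gray/black marking from G:
G gray
  A gray
    F gray
    F black
  A black
  I gray
    B gray
      D gray
        D→G: G is gray → back edge
Back edge closes the cycle G → I → B → D → G; its vertices are {B, D, G, I}.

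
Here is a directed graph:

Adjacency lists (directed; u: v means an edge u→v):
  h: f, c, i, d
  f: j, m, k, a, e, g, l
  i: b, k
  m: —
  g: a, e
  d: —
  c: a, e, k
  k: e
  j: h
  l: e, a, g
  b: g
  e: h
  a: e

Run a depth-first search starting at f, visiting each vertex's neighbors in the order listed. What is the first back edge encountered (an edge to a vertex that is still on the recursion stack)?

DFS from f (visiting each vertex's neighbors in the order listed); mark gray on enter, black on exit:
f gray
  j gray
    h gray
      h→f: f is gray → back edge
First back edge: h → f.

h->f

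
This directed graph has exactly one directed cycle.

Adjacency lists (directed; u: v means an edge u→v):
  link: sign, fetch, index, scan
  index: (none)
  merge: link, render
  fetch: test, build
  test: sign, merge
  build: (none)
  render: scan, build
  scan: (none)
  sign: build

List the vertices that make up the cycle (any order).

link, test, fetch, merge

DFS with gray/black marking from merge:
merge gray
  link gray
    sign gray
      build gray
      build black
    sign black
    fetch gray
      test gray
        test→sign: sign black — skip
        test→merge: merge is gray → back edge
Back edge closes the cycle merge → link → fetch → test → merge; its vertices are {link, test, fetch, merge}.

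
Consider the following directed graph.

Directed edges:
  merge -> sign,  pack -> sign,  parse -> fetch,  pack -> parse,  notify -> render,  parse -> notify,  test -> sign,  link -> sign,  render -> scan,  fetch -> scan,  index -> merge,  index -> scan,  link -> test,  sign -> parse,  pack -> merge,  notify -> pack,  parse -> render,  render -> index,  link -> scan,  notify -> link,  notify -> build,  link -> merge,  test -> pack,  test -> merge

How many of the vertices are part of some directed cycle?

9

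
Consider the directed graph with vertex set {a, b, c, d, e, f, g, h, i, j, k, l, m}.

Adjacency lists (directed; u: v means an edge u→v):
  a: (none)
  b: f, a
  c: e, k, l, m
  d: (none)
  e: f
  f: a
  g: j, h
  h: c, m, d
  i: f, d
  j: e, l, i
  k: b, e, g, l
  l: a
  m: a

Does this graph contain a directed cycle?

DFS with white/gray/black marking, starting from k:
k gray
  b gray
    f gray
      a gray
      a black
    f black
    b→a: a black — skip
  b black
  e gray
    e→f: f black — skip
  e black
  g gray
    j gray
      j→e: e black — skip
      l gray
        l→a: a black — skip
      l black
      i gray
        i→f: f black — skip
        d gray
        d black
      i black
    j black
    h gray
      c gray
        c→e: e black — skip
        c→k: k is gray → back edge
Back edge found, so a cycle exists: k → g → h → c → k.

Yes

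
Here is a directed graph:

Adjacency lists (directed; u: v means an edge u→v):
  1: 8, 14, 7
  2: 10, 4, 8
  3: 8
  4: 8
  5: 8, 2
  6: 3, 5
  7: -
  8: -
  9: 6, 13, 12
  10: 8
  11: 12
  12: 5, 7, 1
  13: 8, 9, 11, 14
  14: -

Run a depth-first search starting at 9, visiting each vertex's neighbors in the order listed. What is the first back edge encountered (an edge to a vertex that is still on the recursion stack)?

DFS from 9 (visiting each vertex's neighbors in the order listed); mark gray on enter, black on exit:
9 gray
  6 gray
    3 gray
      8 gray
      8 black
    3 black
    5 gray
      5→8: 8 black — skip
      2 gray
        10 gray
          10→8: 8 black — skip
        10 black
        4 gray
          4→8: 8 black — skip
        4 black
        2→8: 8 black — skip
      2 black
    5 black
  6 black
  13 gray
    13→8: 8 black — skip
    13→9: 9 is gray → back edge
First back edge: 13 → 9.

13→9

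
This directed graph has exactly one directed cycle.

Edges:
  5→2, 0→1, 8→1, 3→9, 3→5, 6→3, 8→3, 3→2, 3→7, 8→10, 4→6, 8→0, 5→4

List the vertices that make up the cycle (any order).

3, 4, 5, 6

DFS with gray/black marking from 3:
3 gray
  2 gray
  2 black
  7 gray
  7 black
  5 gray
    5→2: 2 black — skip
    4 gray
      6 gray
        6→3: 3 is gray → back edge
Back edge closes the cycle 3 → 5 → 4 → 6 → 3; its vertices are {3, 4, 5, 6}.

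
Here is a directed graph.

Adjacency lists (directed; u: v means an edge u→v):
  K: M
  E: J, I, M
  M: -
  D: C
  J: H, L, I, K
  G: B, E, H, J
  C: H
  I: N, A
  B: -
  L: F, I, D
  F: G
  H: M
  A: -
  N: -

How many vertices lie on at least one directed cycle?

A vertex is on a directed cycle iff it belongs to a strongly connected component of size ≥ 2 (or has a self-loop).
The vertices on cycles are {E, F, G, J, L} — 5 in total.

5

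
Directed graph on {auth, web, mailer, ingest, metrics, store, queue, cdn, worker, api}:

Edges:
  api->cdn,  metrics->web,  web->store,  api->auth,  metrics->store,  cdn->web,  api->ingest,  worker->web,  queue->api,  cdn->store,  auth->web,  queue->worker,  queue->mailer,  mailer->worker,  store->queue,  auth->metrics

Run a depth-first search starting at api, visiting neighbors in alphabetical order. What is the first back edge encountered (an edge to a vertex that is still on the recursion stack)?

DFS from api (visiting neighbors in alphabetical order); mark gray on enter, black on exit:
api gray
  auth gray
    metrics gray
      store gray
        queue gray
          queue→api: api is gray → back edge
First back edge: queue → api.

queue->api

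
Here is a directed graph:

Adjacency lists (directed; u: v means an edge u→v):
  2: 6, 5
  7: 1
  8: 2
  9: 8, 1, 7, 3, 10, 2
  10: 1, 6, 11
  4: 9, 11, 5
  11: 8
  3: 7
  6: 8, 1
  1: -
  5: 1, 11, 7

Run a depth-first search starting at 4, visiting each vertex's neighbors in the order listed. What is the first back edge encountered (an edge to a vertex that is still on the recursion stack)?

DFS from 4 (visiting each vertex's neighbors in the order listed); mark gray on enter, black on exit:
4 gray
  9 gray
    8 gray
      2 gray
        6 gray
          6→8: 8 is gray → back edge
First back edge: 6 → 8.

6→8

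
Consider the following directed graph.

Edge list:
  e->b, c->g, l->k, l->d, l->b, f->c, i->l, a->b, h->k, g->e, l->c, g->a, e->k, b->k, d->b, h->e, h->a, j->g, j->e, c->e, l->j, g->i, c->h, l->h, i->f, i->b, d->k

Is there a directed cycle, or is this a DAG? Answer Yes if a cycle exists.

DFS with white/gray/black marking, starting from l:
l gray
  k gray
  k black
  j gray
    e gray
      b gray
        b→k: k black — skip
      b black
      e→k: k black — skip
    e black
    g gray
      g→e: e black — skip
      a gray
        a→b: b black — skip
      a black
      i gray
        i→b: b black — skip
        f gray
          c gray
            h gray
              h→a: a black — skip
              h→k: k black — skip
              h→e: e black — skip
            h black
            c→g: g is gray → back edge
Back edge found, so a cycle exists: g → i → f → c → g.

Yes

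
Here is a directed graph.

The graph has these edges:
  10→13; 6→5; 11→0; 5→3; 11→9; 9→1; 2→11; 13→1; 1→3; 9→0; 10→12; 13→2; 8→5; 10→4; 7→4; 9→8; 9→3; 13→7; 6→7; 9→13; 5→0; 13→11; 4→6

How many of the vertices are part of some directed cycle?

A vertex is on a directed cycle iff it belongs to a strongly connected component of size ≥ 2 (or has a self-loop).
The vertices on cycles are {2, 4, 6, 7, 9, 11, 13} — 7 in total.

7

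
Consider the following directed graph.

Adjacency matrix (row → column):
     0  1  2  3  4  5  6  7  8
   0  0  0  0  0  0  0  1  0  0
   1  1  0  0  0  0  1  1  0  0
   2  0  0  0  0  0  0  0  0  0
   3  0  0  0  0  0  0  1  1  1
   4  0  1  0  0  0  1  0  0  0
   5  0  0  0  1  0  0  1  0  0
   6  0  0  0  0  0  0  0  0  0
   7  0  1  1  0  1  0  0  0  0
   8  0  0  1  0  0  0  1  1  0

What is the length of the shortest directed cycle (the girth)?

4

For each vertex v, BFS finds the shortest path from v back to v.
The shortest such closed walk is 4 → 5 → 3 → 7 → 4, length 4.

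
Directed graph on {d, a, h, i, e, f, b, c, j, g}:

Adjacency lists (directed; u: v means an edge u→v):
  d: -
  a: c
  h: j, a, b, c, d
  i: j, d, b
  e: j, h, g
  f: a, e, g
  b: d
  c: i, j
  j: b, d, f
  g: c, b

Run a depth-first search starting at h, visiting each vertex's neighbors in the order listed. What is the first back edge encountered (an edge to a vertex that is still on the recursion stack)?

i->j

DFS from h (visiting each vertex's neighbors in the order listed); mark gray on enter, black on exit:
h gray
  j gray
    b gray
      d gray
      d black
    b black
    j→d: d black — skip
    f gray
      a gray
        c gray
          i gray
            i→j: j is gray → back edge
First back edge: i → j.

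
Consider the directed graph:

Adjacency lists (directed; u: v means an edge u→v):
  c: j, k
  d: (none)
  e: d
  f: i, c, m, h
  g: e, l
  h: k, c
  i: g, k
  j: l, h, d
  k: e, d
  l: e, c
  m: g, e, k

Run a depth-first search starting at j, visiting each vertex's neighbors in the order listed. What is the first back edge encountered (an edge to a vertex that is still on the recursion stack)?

c->j

DFS from j (visiting each vertex's neighbors in the order listed); mark gray on enter, black on exit:
j gray
  l gray
    e gray
      d gray
      d black
    e black
    c gray
      c→j: j is gray → back edge
First back edge: c → j.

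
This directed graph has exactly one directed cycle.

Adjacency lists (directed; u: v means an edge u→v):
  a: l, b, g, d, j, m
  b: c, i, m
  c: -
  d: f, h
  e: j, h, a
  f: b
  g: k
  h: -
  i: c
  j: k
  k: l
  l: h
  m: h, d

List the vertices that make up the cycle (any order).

b, d, f, m

DFS with gray/black marking from b:
b gray
  c gray
  c black
  i gray
    i→c: c black — skip
  i black
  m gray
    h gray
    h black
    d gray
      f gray
        f→b: b is gray → back edge
Back edge closes the cycle b → m → d → f → b; its vertices are {b, d, f, m}.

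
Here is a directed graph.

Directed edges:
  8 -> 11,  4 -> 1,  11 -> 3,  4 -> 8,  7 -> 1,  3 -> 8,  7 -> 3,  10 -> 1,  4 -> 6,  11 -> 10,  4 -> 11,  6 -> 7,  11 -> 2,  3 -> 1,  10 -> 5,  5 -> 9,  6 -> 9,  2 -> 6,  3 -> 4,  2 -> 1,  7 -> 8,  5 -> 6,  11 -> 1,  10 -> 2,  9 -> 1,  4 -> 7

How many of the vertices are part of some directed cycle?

9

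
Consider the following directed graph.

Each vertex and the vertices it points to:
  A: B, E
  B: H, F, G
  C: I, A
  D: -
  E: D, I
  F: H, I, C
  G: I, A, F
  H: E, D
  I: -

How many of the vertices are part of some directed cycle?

5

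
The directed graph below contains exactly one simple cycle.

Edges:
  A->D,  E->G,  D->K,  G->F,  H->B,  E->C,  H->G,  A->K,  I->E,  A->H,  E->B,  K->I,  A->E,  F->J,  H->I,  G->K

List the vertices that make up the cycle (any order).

E, G, I, K

DFS with gray/black marking from E:
E gray
  C gray
  C black
  G gray
    F gray
      J gray
      J black
    F black
    K gray
      I gray
        I→E: E is gray → back edge
Back edge closes the cycle E → G → K → I → E; its vertices are {E, G, I, K}.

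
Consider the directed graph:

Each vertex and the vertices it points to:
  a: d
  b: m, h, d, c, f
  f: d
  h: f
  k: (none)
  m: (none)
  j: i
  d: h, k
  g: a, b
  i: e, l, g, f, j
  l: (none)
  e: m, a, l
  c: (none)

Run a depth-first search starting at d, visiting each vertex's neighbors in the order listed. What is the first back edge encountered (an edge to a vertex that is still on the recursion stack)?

f->d

DFS from d (visiting each vertex's neighbors in the order listed); mark gray on enter, black on exit:
d gray
  h gray
    f gray
      f→d: d is gray → back edge
First back edge: f → d.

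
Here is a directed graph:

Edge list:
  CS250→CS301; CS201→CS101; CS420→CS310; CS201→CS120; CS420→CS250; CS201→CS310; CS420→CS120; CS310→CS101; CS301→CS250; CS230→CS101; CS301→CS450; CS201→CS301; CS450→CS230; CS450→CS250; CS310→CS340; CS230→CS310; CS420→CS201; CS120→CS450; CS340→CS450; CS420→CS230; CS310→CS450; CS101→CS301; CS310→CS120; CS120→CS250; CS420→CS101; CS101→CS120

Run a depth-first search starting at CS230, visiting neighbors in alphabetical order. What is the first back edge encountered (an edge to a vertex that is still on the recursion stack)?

CS301->CS250

DFS from CS230 (visiting neighbors in alphabetical order); mark gray on enter, black on exit:
CS230 gray
  CS101 gray
    CS120 gray
      CS250 gray
        CS301 gray
          CS301→CS250: CS250 is gray → back edge
First back edge: CS301 → CS250.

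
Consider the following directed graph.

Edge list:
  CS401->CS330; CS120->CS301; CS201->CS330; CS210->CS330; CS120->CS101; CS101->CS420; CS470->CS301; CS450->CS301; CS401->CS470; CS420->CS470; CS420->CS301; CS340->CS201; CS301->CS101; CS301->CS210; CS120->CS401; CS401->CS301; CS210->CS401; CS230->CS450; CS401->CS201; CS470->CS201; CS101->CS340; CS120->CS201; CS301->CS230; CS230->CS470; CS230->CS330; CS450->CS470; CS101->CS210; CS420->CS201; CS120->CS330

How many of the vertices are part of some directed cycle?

A vertex is on a directed cycle iff it belongs to a strongly connected component of size ≥ 2 (or has a self-loop).
The vertices on cycles are {CS101, CS210, CS230, CS301, CS401, CS420, CS450, CS470} — 8 in total.

8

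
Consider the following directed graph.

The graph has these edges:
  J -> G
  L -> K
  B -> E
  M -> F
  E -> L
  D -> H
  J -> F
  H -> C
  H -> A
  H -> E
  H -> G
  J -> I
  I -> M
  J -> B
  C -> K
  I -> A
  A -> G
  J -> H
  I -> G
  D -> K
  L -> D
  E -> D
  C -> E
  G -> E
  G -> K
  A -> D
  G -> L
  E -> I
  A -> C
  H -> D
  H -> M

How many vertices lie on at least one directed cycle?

8

A vertex is on a directed cycle iff it belongs to a strongly connected component of size ≥ 2 (or has a self-loop).
The vertices on cycles are {A, C, D, E, G, H, I, L} — 8 in total.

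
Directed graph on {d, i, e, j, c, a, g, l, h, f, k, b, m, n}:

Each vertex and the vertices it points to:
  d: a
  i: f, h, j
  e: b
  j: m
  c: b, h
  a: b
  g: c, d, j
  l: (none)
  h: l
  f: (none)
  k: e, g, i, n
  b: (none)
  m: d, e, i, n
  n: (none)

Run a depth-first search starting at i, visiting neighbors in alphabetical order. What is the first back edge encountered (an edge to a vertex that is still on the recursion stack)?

m→i

DFS from i (visiting neighbors in alphabetical order); mark gray on enter, black on exit:
i gray
  f gray
  f black
  h gray
    l gray
    l black
  h black
  j gray
    m gray
      d gray
        a gray
          b gray
          b black
        a black
      d black
      e gray
        e→b: b black — skip
      e black
      m→i: i is gray → back edge
First back edge: m → i.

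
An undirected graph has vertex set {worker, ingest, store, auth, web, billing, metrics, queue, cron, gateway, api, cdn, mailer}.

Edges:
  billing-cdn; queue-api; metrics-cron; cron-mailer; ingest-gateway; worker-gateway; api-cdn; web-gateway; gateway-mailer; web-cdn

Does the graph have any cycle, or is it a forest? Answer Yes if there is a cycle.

DFS, tracking each vertex's parent; an edge to a visited non-parent vertex closes a cycle.
Start from queue:
visit queue (parent –)
  visit api (parent queue)
    visit cdn (parent api)
      visit billing (parent cdn)
        billing–cdn: parent, skip
      visit web (parent cdn)
        web–cdn: parent, skip
        visit gateway (parent web)
          visit ingest (parent gateway)
            ingest–gateway: parent, skip
          gateway–web: parent, skip
          visit worker (parent gateway)
            worker–gateway: parent, skip
          visit mailer (parent gateway)
            visit cron (parent mailer)
              cron–mailer: parent, skip
              visit metrics (parent cron)
                metrics–cron: parent, skip
            mailer–gateway: parent, skip
      cdn–api: parent, skip
    api–queue: parent, skip
visit store (parent –)
visit auth (parent –)
No non-parent visited neighbor found — the graph is a forest.

No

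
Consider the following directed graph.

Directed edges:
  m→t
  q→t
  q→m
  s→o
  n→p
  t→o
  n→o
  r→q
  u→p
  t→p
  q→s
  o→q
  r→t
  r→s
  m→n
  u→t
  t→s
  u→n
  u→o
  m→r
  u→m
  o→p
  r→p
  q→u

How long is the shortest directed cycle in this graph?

For each vertex v, BFS finds the shortest path from v back to v.
The shortest such closed walk is r → q → m → r, length 3.

3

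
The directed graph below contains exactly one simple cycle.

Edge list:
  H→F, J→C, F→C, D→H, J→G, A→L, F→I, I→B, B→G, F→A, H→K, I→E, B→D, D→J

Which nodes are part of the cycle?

B, D, F, H, I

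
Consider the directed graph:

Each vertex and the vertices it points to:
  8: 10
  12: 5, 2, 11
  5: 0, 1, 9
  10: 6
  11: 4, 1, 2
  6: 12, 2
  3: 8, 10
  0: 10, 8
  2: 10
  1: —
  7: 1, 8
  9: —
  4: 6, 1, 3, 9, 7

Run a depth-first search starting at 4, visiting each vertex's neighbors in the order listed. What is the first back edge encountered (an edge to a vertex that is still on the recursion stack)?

10->6

DFS from 4 (visiting each vertex's neighbors in the order listed); mark gray on enter, black on exit:
4 gray
  6 gray
    12 gray
      5 gray
        0 gray
          10 gray
            10→6: 6 is gray → back edge
First back edge: 10 → 6.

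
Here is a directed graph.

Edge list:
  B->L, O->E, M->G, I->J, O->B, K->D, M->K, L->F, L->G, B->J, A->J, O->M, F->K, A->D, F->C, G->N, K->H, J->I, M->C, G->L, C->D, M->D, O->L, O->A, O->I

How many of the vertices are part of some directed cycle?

A vertex is on a directed cycle iff it belongs to a strongly connected component of size ≥ 2 (or has a self-loop).
The vertices on cycles are {G, I, J, L} — 4 in total.

4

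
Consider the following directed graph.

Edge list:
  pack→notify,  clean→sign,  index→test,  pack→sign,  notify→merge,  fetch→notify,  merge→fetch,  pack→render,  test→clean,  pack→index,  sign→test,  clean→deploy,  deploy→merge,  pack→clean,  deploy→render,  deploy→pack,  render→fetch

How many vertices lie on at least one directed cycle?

9

A vertex is on a directed cycle iff it belongs to a strongly connected component of size ≥ 2 (or has a self-loop).
The vertices on cycles are {pack, sign, test, clean, fetch, index, merge, deploy, notify} — 9 in total.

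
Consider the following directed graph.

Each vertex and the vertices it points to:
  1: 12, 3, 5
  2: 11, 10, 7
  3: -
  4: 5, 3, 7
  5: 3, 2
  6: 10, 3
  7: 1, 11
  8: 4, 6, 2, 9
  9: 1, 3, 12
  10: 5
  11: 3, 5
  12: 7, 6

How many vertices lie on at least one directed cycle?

A vertex is on a directed cycle iff it belongs to a strongly connected component of size ≥ 2 (or has a self-loop).
The vertices on cycles are {1, 2, 5, 6, 7, 10, 11, 12} — 8 in total.

8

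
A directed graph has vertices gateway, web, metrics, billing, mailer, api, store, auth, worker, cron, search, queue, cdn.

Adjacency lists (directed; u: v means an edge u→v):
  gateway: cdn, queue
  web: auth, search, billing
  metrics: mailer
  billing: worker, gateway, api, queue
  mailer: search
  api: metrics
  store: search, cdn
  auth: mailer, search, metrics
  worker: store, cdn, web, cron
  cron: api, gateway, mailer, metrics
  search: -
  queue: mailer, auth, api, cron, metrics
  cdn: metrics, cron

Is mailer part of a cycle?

mailer lies on a cycle iff there is a path from mailer back to itself.
Exploring from mailer, it never reaches itself; equivalently, its strongly connected component is a singleton.

No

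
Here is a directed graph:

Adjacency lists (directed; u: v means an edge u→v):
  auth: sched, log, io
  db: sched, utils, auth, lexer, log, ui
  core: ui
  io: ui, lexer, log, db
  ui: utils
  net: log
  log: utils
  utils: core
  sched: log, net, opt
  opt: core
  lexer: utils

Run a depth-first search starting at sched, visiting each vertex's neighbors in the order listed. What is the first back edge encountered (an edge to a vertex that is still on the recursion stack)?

ui→utils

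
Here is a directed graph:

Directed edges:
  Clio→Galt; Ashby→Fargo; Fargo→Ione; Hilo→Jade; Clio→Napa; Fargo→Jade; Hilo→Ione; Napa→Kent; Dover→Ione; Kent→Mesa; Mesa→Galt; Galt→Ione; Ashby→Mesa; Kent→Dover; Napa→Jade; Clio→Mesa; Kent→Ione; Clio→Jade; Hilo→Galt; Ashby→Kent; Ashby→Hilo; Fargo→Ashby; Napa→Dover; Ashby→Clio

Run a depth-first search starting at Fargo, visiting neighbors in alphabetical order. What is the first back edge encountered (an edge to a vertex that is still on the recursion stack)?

Ashby→Fargo

DFS from Fargo (visiting neighbors in alphabetical order); mark gray on enter, black on exit:
Fargo gray
  Ashby gray
    Clio gray
      Galt gray
        Ione gray
        Ione black
      Galt black
      Jade gray
      Jade black
      Mesa gray
        Mesa→Galt: Galt black — skip
      Mesa black
      Napa gray
        Dover gray
          Dover→Ione: Ione black — skip
        Dover black
        Napa→Jade: Jade black — skip
        Kent gray
          Kent→Dover: Dover black — skip
          Kent→Ione: Ione black — skip
          Kent→Mesa: Mesa black — skip
        Kent black
      Napa black
    Clio black
    Ashby→Fargo: Fargo is gray → back edge
First back edge: Ashby → Fargo.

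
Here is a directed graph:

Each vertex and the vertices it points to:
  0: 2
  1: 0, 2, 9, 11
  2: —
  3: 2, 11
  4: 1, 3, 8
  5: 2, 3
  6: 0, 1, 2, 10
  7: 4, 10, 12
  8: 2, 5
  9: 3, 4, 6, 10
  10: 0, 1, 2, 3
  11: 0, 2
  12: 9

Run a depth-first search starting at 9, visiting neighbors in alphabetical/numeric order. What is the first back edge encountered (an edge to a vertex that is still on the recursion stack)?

DFS from 9 (visiting neighbors in alphabetical/numeric order); mark gray on enter, black on exit:
9 gray
  3 gray
    2 gray
    2 black
    11 gray
      0 gray
        0→2: 2 black — skip
      0 black
      11→2: 2 black — skip
    11 black
  3 black
  4 gray
    1 gray
      1→0: 0 black — skip
      1→2: 2 black — skip
      1→9: 9 is gray → back edge
First back edge: 1 → 9.

1->9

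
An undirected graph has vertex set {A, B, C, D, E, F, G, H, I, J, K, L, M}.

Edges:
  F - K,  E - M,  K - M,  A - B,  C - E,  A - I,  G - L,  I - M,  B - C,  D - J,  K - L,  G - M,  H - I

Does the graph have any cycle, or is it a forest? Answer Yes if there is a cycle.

DFS, tracking each vertex's parent; an edge to a visited non-parent vertex closes a cycle.
Start from F:
visit F (parent –)
  visit K (parent F)
    K–F: parent, skip
    visit M (parent K)
      visit I (parent M)
        I–M: parent, skip
        visit H (parent I)
          H–I: parent, skip
        visit A (parent I)
          A–I: parent, skip
          visit B (parent A)
            visit C (parent B)
              visit E (parent C)
                E–C: parent, skip
                E–M: M visited and ≠ parent → cycle
Cycle: M – I – A – B – C – E – M.

Yes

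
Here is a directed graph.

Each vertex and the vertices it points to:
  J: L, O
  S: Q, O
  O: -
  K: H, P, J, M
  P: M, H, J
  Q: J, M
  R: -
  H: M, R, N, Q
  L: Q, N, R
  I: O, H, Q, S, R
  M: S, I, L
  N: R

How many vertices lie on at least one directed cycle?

7

A vertex is on a directed cycle iff it belongs to a strongly connected component of size ≥ 2 (or has a self-loop).
The vertices on cycles are {H, I, J, L, M, Q, S} — 7 in total.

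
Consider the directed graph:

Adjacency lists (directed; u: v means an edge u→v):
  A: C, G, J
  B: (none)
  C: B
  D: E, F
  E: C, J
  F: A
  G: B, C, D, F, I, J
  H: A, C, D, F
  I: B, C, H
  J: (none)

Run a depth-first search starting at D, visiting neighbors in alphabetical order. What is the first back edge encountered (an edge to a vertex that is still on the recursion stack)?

G→D

DFS from D (visiting neighbors in alphabetical order); mark gray on enter, black on exit:
D gray
  E gray
    C gray
      B gray
      B black
    C black
    J gray
    J black
  E black
  F gray
    A gray
      A→C: C black — skip
      G gray
        G→B: B black — skip
        G→C: C black — skip
        G→D: D is gray → back edge
First back edge: G → D.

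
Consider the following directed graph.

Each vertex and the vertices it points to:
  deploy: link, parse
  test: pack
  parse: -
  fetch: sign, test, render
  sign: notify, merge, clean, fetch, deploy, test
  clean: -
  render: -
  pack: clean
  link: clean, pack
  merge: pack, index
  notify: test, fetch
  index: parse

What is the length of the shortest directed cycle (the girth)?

For each vertex v, BFS finds the shortest path from v back to v.
The shortest such closed walk is fetch → sign → fetch, length 2.

2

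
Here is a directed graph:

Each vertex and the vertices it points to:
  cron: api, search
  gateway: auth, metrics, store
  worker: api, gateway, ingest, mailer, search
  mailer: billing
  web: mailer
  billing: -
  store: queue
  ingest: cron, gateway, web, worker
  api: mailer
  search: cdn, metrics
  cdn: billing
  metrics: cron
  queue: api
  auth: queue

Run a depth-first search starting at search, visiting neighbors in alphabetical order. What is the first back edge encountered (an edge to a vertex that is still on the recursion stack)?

cron→search

DFS from search (visiting neighbors in alphabetical order); mark gray on enter, black on exit:
search gray
  cdn gray
    billing gray
    billing black
  cdn black
  metrics gray
    cron gray
      api gray
        mailer gray
          mailer→billing: billing black — skip
        mailer black
      api black
      cron→search: search is gray → back edge
First back edge: cron → search.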